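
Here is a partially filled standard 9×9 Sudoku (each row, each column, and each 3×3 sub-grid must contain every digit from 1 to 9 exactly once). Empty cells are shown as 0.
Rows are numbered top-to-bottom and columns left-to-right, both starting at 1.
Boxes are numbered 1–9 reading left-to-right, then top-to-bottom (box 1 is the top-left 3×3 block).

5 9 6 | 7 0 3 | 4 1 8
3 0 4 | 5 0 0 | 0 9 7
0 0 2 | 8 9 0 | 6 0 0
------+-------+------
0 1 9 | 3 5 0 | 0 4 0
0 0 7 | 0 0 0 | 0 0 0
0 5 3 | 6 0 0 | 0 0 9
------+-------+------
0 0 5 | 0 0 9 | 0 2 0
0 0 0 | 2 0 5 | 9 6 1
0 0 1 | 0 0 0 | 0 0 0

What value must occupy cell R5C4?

9

Cell R5C4 itself could take any of {1, 4, 9} by direct elimination.
Consider where 9 can go in row 5.
R5C1 is out (box 4 already has a 9). R5C2 is out (column 2 already has a 9). R5C5 is out (column 5 already has a 9). R5C6 is out (column 6 already has a 9). The remaining empty cells in row 5 are similarly blocked.
So the only cell in row 5 that can hold 9 is R5C4.
Therefore R5C4 = 9.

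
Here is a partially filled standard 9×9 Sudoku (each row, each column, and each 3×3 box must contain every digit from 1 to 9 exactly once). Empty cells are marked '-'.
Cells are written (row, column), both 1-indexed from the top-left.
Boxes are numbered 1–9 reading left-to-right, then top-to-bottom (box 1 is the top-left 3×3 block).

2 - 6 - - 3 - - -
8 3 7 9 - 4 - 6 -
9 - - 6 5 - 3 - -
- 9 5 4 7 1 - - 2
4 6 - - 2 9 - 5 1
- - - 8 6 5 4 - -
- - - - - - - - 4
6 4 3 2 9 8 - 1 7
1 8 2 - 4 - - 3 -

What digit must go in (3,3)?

4

Cell (3,3) itself could take any of {1, 4} by direct elimination.
Consider where 4 can go in box 1.
(1,2) is out (column 2 already has a 4).
(3,2) is out (column 2 already has a 4).
So the only cell in box 1 that can hold 4 is (3,3).
Therefore (3,3) = 4.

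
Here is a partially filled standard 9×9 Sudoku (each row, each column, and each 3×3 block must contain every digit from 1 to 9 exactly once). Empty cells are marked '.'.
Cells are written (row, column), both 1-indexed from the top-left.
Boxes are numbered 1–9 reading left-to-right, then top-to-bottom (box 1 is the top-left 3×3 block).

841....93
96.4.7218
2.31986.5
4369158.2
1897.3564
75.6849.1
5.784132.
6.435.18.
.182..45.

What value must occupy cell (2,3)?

Row 2 already contains {1, 2, 4, 6, 7, 8, 9}.
Column 3 already contains {1, 3, 4, 6, 7, 8, 9}.
Its 3×3 block (box 1) already contains {1, 2, 3, 4, 6, 8, 9}.
The only value from 1–9 not eliminated is 5, so (2,3) = 5.

5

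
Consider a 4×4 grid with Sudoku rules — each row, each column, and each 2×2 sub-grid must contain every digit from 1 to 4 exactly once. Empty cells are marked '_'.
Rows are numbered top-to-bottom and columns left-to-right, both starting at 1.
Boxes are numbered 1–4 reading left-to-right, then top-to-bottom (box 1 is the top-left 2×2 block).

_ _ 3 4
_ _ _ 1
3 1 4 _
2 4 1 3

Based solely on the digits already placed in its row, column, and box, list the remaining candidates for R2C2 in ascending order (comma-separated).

2,3

Row 2 already contains {1}.
Column 2 already contains {1, 4}.
Its 2×2 block (box 1) already contains {}.
Removing those from 1–4 leaves {2, 3} as the candidates for R2C2.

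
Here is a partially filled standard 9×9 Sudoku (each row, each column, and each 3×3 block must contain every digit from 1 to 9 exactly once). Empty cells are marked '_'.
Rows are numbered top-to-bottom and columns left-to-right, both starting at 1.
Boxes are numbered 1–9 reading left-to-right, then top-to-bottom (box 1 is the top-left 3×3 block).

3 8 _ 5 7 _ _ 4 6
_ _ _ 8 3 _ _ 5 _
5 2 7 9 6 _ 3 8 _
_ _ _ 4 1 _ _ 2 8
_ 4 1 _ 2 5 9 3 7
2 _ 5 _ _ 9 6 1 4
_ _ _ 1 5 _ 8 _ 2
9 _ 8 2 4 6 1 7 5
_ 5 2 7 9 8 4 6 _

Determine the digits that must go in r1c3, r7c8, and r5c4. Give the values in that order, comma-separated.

9,9,6

For r1c3:
  Row 1 already contains {3, 4, 5, 6, 7, 8}.
  Column 3 already contains {1, 2, 5, 7, 8}.
  Its 3×3 block (box 1) already contains {2, 3, 5, 7, 8}.
  The only value from 1–9 not eliminated is 9, so r1c3 = 9.
For r7c8:
  Row 7 already contains {1, 2, 5, 8}.
  Column 8 already contains {1, 2, 3, 4, 5, 6, 7, 8}.
  Its 3×3 block (box 9) already contains {1, 2, 4, 5, 6, 7, 8}.
  The only value from 1–9 not eliminated is 9, so r7c8 = 9.
For r5c4:
  Row 5 already contains {1, 2, 3, 4, 5, 7, 9}.
  Column 4 already contains {1, 2, 4, 5, 7, 8, 9}.
  Its 3×3 block (box 5) already contains {1, 2, 4, 5, 9}.
  The only value from 1–9 not eliminated is 6, so r5c4 = 6.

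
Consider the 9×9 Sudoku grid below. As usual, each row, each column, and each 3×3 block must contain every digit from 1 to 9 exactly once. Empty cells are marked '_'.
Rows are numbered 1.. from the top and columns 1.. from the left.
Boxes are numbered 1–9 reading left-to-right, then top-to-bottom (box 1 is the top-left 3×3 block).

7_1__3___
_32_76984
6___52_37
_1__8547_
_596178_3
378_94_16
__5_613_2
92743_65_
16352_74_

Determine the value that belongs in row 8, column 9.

Cell row 8, column 9 itself could take any of {1, 8} by direct elimination.
Consider where 1 can go in column 9.
row 1, column 9 is out (row 1 already has a 1).
row 4, column 9 is out (row 4 already has a 1).
row 9, column 9 is out (row 9 already has a 1).
So the only cell in column 9 that can hold 1 is row 8, column 9.
Therefore row 8, column 9 = 1.

1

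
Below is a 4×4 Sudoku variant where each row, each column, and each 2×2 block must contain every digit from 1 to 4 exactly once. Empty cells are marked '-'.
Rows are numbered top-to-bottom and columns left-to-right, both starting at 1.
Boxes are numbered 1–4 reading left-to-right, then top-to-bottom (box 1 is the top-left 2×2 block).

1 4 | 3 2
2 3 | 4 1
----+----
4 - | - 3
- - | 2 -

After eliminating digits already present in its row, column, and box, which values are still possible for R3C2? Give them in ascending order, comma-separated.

Row 3 already contains {3, 4}.
Column 2 already contains {3, 4}.
Its 2×2 block (box 3) already contains {4}.
Removing those from 1–4 leaves {1, 2} as the candidates for R3C2.

1,2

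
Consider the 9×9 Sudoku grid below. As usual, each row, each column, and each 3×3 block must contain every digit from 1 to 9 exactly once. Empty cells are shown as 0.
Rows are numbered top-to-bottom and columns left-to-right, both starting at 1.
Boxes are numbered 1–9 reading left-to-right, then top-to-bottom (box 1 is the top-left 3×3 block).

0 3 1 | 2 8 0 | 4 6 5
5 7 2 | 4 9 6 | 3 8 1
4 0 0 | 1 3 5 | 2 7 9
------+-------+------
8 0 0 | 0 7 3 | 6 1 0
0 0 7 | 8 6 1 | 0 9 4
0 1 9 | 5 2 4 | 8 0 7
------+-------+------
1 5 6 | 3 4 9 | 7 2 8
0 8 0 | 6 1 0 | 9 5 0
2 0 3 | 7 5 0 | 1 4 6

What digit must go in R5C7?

Row 5 already contains {1, 4, 6, 7, 8, 9}.
Column 7 already contains {1, 2, 3, 4, 6, 7, 8, 9}.
Its 3×3 block (box 6) already contains {1, 4, 6, 7, 8, 9}.
The only value from 1–9 not eliminated is 5, so R5C7 = 5.

5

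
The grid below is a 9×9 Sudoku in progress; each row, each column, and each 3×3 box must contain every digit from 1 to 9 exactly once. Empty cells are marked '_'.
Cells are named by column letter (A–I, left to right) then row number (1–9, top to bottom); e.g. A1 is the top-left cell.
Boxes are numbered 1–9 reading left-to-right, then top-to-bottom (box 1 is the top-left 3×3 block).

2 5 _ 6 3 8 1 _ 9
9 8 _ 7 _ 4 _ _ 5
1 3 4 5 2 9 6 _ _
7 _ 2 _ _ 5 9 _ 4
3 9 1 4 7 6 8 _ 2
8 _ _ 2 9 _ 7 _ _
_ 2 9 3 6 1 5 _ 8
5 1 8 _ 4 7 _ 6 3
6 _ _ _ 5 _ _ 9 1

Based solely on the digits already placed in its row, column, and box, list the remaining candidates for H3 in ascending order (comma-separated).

7,8

Row 3 already contains {1, 2, 3, 4, 5, 6, 9}.
Column H already contains {6, 9}.
Its 3×3 block (box 3) already contains {1, 5, 6, 9}.
Removing those from 1–9 leaves {7, 8} as the candidates for H3.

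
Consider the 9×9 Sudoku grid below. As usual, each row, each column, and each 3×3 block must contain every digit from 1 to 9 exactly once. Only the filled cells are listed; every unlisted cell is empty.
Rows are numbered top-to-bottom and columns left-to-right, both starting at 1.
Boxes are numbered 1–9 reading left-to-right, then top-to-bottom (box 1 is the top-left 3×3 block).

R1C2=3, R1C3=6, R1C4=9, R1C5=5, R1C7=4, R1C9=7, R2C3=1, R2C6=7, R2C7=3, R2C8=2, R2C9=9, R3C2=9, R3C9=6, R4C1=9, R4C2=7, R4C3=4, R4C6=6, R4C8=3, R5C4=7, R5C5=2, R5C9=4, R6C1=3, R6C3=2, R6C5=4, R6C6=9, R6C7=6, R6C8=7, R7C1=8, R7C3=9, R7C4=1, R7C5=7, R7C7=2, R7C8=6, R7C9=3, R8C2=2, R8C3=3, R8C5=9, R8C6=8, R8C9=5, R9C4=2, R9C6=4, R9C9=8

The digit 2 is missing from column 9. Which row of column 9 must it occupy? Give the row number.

Consider where 2 can go in column 9.
R6C9 is out (row 6 already has a 2).
So the only cell in column 9 that can hold 2 is R4C9.
That is row 4.

4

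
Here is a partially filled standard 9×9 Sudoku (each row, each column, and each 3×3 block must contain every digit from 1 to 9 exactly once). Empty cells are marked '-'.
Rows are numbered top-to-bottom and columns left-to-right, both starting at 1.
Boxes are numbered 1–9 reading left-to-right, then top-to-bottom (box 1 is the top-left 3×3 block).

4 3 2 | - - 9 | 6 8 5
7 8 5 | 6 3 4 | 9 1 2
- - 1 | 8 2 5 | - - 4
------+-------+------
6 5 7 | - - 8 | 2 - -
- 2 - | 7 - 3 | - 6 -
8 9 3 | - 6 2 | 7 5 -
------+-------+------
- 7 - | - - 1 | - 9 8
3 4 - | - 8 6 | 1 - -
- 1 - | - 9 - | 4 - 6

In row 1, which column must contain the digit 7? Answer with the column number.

Consider where 7 can go in row 1.
r1c4 is out (column 4 already has a 7).
So the only cell in row 1 that can hold 7 is r1c5.
That is column 5.

5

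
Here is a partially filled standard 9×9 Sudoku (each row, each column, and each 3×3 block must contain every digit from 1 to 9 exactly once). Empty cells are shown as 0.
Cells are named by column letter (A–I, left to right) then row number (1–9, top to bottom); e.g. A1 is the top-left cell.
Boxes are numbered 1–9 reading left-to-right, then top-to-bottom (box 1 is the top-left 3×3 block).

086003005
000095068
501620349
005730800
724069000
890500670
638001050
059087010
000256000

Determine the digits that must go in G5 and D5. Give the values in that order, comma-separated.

For G5:
  Consider where 5 can go in row 5.
  D5 is out (column D already has a 5).
  H5 is out (column H already has a 5).
  I5 is out (column I already has a 5).
  So the only cell in row 5 that can hold 5 is G5.
  So G5 = 5.
For D5:
  Consider where 8 can go in column D.
  D1 is out (row 1 already has a 8).
  D2 is out (row 2 already has a 8).
  D7 is out (row 7 already has a 8).
  D8 is out (row 8 already has a 8).
  So the only cell in column D that can hold 8 is D5.
  So D5 = 8.

5,8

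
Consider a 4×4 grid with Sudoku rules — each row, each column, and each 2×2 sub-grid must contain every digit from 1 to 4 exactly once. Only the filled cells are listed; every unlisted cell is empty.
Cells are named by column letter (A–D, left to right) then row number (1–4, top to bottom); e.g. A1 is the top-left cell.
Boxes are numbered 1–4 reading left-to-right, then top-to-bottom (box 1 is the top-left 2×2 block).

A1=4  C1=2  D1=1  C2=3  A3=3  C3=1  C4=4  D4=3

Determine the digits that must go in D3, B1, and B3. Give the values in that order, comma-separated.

For D3:
  Row 3 already contains {1, 3}.
  Column D already contains {1, 3}.
  Its 2×2 block (box 4) already contains {1, 3, 4}.
  The only value from 1–4 not eliminated is 2, so D3 = 2.
For B1:
  Row 1 already contains {1, 2, 4}.
  Column B already contains {}.
  Its 2×2 block (box 1) already contains {4}.
  The only value from 1–4 not eliminated is 3, so B1 = 3.
For B3:
  Consider where 4 can go in row 3.
  D3 is out (box 4 already has a 4).
  So the only cell in row 3 that can hold 4 is B3.
  So B3 = 4.

2,3,4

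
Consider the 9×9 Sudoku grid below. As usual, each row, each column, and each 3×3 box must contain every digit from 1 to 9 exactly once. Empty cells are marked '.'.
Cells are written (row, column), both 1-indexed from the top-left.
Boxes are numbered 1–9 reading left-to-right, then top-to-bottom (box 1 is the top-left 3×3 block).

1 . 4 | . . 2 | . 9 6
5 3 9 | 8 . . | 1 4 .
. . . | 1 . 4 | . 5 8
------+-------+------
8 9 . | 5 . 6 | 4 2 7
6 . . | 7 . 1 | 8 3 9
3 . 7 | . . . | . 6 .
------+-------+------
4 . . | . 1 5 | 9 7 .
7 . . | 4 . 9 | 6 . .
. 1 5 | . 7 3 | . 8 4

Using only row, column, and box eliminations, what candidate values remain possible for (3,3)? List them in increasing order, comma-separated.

2,6

Row 3 already contains {1, 4, 5, 8}.
Column 3 already contains {4, 5, 7, 9}.
Its 3×3 block (box 1) already contains {1, 3, 4, 5, 9}.
Removing those from 1–9 leaves {2, 6} as the candidates for (3,3).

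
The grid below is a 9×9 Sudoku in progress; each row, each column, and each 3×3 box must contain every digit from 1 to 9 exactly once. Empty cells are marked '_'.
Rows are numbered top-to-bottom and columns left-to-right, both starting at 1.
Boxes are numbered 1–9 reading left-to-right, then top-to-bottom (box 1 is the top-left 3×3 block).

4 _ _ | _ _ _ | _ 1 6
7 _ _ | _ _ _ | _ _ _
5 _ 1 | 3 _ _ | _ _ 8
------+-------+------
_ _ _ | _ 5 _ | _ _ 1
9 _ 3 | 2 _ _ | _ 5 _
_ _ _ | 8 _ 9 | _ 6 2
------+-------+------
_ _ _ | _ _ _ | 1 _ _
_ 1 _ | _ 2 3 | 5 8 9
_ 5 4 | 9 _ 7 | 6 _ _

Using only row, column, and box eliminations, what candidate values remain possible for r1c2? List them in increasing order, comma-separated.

2,3,8,9

Row 1 already contains {1, 4, 6}.
Column 2 already contains {1, 5}.
Its 3×3 block (box 1) already contains {1, 4, 5, 7}.
Removing those from 1–9 leaves {2, 3, 8, 9} as the candidates for r1c2.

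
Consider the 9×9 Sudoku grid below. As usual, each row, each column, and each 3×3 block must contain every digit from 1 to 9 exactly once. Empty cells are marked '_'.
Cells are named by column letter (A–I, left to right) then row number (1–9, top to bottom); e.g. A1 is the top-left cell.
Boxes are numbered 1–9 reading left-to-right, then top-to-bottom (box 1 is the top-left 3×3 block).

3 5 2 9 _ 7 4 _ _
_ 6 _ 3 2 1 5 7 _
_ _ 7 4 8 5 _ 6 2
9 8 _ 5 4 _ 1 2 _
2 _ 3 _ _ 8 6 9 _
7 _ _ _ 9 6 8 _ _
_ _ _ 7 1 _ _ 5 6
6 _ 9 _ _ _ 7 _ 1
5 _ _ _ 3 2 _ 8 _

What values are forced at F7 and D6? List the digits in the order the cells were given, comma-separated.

9,2

For F7:
  Consider where 9 can go in box 8.
  D8 is out (row 8 already has a 9).
  E8 is out (row 8 already has a 9).
  F8 is out (row 8 already has a 9).
  D9 is out (column D already has a 9).
  So the only cell in box 8 that can hold 9 is F7.
  So F7 = 9.
For D6:
  Consider where 2 can go in column D.
  D5 is out (row 5 already has a 2).
  D8 is out (box 8 already has a 2).
  D9 is out (row 9 already has a 2).
  So the only cell in column D that can hold 2 is D6.
  So D6 = 2.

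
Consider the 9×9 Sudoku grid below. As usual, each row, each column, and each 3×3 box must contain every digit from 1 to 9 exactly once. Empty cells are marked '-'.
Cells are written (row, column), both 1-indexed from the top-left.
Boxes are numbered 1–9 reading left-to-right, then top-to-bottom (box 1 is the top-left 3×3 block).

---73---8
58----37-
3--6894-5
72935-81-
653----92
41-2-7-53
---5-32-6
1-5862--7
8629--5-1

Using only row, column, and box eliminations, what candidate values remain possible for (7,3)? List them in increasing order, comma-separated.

4,7

Row 7 already contains {2, 3, 5, 6}.
Column 3 already contains {2, 3, 5, 9}.
Its 3×3 block (box 7) already contains {1, 2, 5, 6, 8}.
Removing those from 1–9 leaves {4, 7} as the candidates for (7,3).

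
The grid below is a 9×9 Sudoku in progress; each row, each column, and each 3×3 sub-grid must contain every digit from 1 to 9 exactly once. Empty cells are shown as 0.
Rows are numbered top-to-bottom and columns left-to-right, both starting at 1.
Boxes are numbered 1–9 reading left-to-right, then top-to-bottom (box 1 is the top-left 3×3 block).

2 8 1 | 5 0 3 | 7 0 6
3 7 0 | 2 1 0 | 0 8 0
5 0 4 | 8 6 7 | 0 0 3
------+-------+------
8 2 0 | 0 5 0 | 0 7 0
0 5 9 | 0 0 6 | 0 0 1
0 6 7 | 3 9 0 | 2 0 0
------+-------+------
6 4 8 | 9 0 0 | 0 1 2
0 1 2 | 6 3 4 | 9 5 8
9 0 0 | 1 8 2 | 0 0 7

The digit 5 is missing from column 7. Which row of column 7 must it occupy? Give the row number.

2

Consider where 5 can go in column 7.
R3C7 is out (row 3 already has a 5).
R4C7 is out (row 4 already has a 5).
R5C7 is out (row 5 already has a 5).
R7C7 is out (box 9 already has a 5).
R9C7 is out (box 9 already has a 5).
So the only cell in column 7 that can hold 5 is R2C7.
That is row 2.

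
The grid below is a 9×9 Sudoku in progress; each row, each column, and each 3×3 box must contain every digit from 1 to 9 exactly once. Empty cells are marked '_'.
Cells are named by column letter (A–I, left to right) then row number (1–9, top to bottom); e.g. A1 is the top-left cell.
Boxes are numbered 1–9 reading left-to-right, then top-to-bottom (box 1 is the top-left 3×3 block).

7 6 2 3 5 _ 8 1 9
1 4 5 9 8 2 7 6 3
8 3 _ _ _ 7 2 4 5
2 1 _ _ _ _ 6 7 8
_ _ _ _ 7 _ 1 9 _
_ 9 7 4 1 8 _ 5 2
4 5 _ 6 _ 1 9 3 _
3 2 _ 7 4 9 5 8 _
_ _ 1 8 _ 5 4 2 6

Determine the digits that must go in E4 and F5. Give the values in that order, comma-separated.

For E4:
  Consider where 9 can go in row 4.
  C4 is out (box 4 already has a 9).
  D4 is out (column D already has a 9).
  F4 is out (column F already has a 9).
  So the only cell in row 4 that can hold 9 is E4.
  So E4 = 9.
For F5:
  Consider where 6 can go in box 5.
  D4 is out (row 4 already has a 6).
  E4 is out (row 4 already has a 6).
  F4 is out (row 4 already has a 6).
  D5 is out (column D already has a 6).
  So the only cell in box 5 that can hold 6 is F5.
  So F5 = 6.

9,6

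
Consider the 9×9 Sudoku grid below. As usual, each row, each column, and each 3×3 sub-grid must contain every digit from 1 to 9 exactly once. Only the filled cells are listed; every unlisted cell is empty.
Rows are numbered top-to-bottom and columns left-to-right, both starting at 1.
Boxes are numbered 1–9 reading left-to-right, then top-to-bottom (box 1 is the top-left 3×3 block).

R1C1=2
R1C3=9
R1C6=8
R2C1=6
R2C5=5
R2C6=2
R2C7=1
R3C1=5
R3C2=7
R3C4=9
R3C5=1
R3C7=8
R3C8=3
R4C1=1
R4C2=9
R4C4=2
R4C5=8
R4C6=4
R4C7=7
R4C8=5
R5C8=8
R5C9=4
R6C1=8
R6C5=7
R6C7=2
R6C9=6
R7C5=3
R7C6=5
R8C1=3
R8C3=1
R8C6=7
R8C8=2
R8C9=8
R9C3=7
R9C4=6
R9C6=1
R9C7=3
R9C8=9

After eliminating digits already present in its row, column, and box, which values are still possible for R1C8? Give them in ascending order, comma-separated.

4,6,7

Row 1 already contains {2, 8, 9}.
Column 8 already contains {2, 3, 5, 8, 9}.
Its 3×3 block (box 3) already contains {1, 3, 8}.
Removing those from 1–9 leaves {4, 6, 7} as the candidates for R1C8.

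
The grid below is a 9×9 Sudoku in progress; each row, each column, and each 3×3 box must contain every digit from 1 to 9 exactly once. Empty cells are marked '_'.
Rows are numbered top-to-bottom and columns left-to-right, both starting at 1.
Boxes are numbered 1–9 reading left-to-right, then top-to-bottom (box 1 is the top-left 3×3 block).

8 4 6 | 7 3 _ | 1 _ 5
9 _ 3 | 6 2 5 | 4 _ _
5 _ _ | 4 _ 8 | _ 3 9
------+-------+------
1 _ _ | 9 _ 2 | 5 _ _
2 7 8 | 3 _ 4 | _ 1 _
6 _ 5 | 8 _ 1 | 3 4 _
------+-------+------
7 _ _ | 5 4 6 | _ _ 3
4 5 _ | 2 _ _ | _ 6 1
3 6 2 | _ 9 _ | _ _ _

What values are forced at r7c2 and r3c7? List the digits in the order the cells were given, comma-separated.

8,6

For r7c2:
  Consider where 8 can go in box 7.
  r7c3 is out (column 3 already has a 8).
  r8c3 is out (column 3 already has a 8).
  So the only cell in box 7 that can hold 8 is r7c2.
  So r7c2 = 8.
For r3c7:
  Consider where 6 can go in box 3.
  r1c8 is out (row 1 already has a 6).
  r2c8 is out (row 2 already has a 6).
  r2c9 is out (row 2 already has a 6).
  So the only cell in box 3 that can hold 6 is r3c7.
  So r3c7 = 6.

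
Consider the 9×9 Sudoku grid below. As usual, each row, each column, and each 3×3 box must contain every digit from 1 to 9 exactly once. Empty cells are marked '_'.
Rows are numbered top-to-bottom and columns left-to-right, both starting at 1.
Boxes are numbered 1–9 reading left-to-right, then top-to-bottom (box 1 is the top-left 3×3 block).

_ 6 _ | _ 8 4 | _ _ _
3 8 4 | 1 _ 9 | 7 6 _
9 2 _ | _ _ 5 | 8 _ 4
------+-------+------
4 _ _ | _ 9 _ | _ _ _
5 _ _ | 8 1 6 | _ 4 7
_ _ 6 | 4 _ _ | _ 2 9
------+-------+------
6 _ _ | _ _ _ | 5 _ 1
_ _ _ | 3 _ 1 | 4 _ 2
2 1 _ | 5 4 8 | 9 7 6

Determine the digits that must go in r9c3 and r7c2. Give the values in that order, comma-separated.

3,4

For r9c3:
  Row 9 already contains {1, 2, 4, 5, 6, 7, 8, 9}.
  Column 3 already contains {4, 6}.
  Its 3×3 block (box 7) already contains {1, 2, 6}.
  The only value from 1–9 not eliminated is 3, so r9c3 = 3.
For r7c2:
  Consider where 4 can go in box 7.
  r7c3 is out (column 3 already has a 4).
  r8c1 is out (row 8 already has a 4).
  r8c2 is out (row 8 already has a 4).
  r8c3 is out (row 8 already has a 4).
  r9c3 is out (row 9 already has a 4).
  So the only cell in box 7 that can hold 4 is r7c2.
  So r7c2 = 4.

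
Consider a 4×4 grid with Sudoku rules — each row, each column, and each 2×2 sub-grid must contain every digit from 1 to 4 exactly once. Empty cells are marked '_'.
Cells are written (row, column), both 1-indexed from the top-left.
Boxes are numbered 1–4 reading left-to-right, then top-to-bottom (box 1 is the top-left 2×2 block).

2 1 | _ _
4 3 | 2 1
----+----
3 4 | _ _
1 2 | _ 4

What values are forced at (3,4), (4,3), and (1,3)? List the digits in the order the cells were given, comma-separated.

2,3,4

For (3,4):
  Row 3 already contains {3, 4}.
  Column 4 already contains {1, 4}.
  Its 2×2 block (box 4) already contains {4}.
  The only value from 1–4 not eliminated is 2, so (3,4) = 2.
For (4,3):
  Row 4 already contains {1, 2, 4}.
  Column 3 already contains {2}.
  Its 2×2 block (box 4) already contains {4}.
  The only value from 1–4 not eliminated is 3, so (4,3) = 3.
For (1,3):
  Consider where 4 can go in column 3.
  (3,3) is out (row 3 already has a 4).
  (4,3) is out (row 4 already has a 4).
  So the only cell in column 3 that can hold 4 is (1,3).
  So (1,3) = 4.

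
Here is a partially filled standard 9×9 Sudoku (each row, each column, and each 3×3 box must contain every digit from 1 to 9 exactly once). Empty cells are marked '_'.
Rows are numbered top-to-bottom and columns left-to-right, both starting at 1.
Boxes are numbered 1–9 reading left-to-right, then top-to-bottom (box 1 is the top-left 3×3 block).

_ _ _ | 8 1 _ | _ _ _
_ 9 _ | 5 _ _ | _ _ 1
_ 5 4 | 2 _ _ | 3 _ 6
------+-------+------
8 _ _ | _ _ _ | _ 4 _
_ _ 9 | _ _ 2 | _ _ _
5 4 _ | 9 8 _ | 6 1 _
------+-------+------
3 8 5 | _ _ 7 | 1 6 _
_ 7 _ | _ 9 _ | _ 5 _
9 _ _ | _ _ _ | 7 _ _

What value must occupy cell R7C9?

9

Cell R7C9 itself could take any of {2, 4, 9} by direct elimination.
Consider where 9 can go in row 7.
R7C4 is out (column 4 already has a 9).
R7C5 is out (column 5 already has a 9).
So the only cell in row 7 that can hold 9 is R7C9.
Therefore R7C9 = 9.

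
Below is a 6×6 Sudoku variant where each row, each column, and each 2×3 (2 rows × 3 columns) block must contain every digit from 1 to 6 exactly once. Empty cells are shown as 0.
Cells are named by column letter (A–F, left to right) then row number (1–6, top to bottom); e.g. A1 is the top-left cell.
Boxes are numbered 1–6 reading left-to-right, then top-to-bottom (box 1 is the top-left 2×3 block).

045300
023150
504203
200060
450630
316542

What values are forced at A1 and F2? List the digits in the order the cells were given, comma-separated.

For A1:
  Consider where 1 can go in column A.
  A2 is out (row 2 already has a 1).
  So the only cell in column A that can hold 1 is A1.
  So A1 = 1.
For F2:
  Consider where 4 can go in box 2.
  E1 is out (row 1 already has a 4).
  F1 is out (row 1 already has a 4).
  So the only cell in box 2 that can hold 4 is F2.
  So F2 = 4.

1,4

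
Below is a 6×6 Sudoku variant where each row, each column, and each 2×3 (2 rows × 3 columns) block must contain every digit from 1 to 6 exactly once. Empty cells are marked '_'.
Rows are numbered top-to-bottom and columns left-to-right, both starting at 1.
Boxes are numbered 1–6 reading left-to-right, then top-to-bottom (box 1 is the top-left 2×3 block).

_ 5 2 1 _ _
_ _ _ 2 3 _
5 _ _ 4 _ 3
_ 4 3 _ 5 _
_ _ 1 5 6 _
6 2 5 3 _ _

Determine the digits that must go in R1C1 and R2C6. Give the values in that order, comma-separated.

For R1C1:
  Consider where 3 can go in row 1.
  R1C5 is out (column 5 already has a 3).
  R1C6 is out (column 6 already has a 3).
  So the only cell in row 1 that can hold 3 is R1C1.
  So R1C1 = 3.
For R2C6:
  Consider where 5 can go in box 2.
  R1C5 is out (row 1 already has a 5).
  R1C6 is out (row 1 already has a 5).
  So the only cell in box 2 that can hold 5 is R2C6.
  So R2C6 = 5.

3,5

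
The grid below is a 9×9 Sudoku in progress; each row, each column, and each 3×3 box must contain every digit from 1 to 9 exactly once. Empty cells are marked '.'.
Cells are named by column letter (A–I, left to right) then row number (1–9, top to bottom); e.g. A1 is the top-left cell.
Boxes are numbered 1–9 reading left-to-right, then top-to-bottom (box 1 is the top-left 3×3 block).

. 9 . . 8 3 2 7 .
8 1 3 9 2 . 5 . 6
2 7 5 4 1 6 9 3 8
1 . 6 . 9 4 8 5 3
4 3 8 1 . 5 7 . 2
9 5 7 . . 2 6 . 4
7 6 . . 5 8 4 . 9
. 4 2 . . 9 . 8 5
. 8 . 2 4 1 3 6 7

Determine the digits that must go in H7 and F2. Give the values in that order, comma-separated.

2,7

For H7:
  Consider where 2 can go in row 7.
  C7 is out (column C already has a 2).
  D7 is out (column D already has a 2).
  So the only cell in row 7 that can hold 2 is H7.
  So H7 = 2.
For F2:
  Row 2 already contains {1, 2, 3, 5, 6, 8, 9}.
  Column F already contains {1, 2, 3, 4, 5, 6, 8, 9}.
  Its 3×3 block (box 2) already contains {1, 2, 3, 4, 6, 8, 9}.
  The only value from 1–9 not eliminated is 7, so F2 = 7.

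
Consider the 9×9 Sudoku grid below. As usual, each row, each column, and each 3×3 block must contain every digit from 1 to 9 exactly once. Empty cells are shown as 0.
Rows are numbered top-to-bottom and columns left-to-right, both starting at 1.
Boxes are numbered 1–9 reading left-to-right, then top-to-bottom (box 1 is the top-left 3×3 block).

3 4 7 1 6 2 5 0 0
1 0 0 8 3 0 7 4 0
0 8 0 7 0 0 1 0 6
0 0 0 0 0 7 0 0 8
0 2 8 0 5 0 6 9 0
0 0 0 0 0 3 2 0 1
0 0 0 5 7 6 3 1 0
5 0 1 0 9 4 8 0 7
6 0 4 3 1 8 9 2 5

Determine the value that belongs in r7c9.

4

Row 7 already contains {1, 3, 5, 6, 7}.
Column 9 already contains {1, 5, 6, 7, 8}.
Its 3×3 block (box 9) already contains {1, 2, 3, 5, 7, 8, 9}.
The only value from 1–9 not eliminated is 4, so r7c9 = 4.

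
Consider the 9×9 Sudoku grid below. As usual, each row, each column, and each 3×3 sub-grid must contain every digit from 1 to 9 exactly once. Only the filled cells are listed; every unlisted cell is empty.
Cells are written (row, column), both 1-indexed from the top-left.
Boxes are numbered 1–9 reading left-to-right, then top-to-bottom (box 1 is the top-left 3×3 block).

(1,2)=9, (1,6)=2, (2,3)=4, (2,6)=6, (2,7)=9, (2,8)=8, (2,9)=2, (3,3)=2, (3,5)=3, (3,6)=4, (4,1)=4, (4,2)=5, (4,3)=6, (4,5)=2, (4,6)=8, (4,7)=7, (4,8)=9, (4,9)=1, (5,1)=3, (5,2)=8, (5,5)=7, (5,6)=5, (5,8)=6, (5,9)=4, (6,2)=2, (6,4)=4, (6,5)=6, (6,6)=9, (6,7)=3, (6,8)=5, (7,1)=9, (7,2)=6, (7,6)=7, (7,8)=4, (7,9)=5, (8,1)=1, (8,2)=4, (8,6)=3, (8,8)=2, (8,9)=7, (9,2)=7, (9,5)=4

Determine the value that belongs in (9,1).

Cell (9,1) itself could take any of {2, 5, 8} by direct elimination.
Consider where 2 can go in box 7.
(7,3) is out (column 3 already has a 2).
(8,3) is out (row 8 already has a 2).
(9,3) is out (column 3 already has a 2).
So the only cell in box 7 that can hold 2 is (9,1).
Therefore (9,1) = 2.

2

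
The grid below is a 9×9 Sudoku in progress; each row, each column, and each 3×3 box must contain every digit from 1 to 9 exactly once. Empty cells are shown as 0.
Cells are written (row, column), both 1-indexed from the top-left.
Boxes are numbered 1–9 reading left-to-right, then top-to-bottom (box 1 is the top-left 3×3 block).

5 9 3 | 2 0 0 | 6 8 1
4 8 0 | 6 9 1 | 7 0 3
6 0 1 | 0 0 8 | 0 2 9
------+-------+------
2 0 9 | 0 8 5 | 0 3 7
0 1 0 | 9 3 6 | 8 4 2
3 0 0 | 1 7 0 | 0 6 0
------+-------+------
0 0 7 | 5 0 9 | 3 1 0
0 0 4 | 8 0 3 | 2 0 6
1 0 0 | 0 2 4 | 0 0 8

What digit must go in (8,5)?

1

Row 8 already contains {2, 3, 4, 6, 8}.
Column 5 already contains {2, 3, 7, 8, 9}.
Its 3×3 block (box 8) already contains {2, 3, 4, 5, 8, 9}.
The only value from 1–9 not eliminated is 1, so (8,5) = 1.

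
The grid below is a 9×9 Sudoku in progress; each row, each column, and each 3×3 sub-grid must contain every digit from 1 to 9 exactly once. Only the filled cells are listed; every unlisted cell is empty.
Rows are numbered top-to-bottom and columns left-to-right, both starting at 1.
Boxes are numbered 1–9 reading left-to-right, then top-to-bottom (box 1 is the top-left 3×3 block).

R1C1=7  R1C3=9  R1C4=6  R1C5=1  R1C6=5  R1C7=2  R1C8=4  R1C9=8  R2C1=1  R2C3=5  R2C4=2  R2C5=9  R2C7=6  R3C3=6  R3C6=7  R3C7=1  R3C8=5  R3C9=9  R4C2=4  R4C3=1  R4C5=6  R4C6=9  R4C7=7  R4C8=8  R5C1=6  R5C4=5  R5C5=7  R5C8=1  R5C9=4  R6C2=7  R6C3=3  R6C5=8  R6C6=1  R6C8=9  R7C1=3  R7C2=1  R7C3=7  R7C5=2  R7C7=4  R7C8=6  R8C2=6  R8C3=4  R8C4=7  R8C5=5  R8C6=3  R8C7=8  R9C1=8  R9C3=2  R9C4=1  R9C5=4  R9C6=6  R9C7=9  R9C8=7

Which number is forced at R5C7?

Row 5 already contains {1, 4, 5, 6, 7}.
Column 7 already contains {1, 2, 4, 6, 7, 8, 9}.
Its 3×3 block (box 6) already contains {1, 4, 7, 8, 9}.
The only value from 1–9 not eliminated is 3, so R5C7 = 3.

3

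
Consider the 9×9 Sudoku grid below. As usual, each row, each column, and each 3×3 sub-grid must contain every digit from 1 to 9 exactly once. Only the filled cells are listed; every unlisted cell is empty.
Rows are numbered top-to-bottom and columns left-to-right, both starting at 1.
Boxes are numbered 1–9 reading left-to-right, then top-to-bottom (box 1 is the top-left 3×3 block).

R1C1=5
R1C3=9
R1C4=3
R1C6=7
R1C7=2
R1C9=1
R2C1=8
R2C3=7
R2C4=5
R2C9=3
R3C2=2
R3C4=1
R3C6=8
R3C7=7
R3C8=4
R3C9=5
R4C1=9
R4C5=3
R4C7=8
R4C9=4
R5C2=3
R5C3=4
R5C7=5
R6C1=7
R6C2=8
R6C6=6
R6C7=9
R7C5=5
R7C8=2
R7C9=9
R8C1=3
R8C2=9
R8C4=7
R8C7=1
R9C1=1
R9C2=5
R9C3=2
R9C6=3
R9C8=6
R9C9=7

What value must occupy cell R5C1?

Cell R5C1 itself could take any of {2, 6} by direct elimination.
Consider where 2 can go in column 1.
R3C1 is out (row 3 already has a 2).
R7C1 is out (row 7 already has a 2).
So the only cell in column 1 that can hold 2 is R5C1.
Therefore R5C1 = 2.

2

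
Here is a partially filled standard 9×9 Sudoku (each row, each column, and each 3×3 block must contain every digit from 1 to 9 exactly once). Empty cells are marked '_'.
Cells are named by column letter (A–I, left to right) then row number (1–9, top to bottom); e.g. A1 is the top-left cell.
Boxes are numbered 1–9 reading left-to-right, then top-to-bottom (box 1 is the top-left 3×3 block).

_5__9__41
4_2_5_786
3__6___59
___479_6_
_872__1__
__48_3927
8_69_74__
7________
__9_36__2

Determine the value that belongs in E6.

1

Cell E6 itself could take any of {1, 6} by direct elimination.
Consider where 1 can go in box 5.
E5 is out (row 5 already has a 1).
F5 is out (row 5 already has a 1).
So the only cell in box 5 that can hold 1 is E6.
Therefore E6 = 1.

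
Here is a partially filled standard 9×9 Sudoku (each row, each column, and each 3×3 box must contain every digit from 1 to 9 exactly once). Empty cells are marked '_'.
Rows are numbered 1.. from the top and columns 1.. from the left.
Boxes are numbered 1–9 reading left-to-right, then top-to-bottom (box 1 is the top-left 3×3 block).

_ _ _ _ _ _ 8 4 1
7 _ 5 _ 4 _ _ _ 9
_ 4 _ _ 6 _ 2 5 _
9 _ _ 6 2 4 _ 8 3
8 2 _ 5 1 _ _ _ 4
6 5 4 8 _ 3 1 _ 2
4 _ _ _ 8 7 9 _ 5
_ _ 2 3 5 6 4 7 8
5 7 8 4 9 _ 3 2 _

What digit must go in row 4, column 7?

Cell row 4, column 7 itself could take any of {5, 7} by direct elimination.
Consider where 5 can go in row 4.
row 4, column 2 is out (column 2 already has a 5).
row 4, column 3 is out (column 3 already has a 5).
So the only cell in row 4 that can hold 5 is row 4, column 7.
Therefore row 4, column 7 = 5.

5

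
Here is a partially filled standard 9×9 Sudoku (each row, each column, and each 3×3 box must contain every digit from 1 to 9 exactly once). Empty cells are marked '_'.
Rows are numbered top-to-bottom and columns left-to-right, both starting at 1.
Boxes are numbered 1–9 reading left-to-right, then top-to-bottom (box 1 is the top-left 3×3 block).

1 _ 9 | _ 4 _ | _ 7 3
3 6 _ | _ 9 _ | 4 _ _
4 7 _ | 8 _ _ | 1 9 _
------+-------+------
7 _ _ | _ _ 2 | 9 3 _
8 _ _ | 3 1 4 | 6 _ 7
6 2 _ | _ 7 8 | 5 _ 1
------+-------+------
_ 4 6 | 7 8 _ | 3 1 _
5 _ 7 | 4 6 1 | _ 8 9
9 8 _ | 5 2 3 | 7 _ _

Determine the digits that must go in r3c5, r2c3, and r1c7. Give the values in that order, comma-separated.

For r3c5:
  Consider where 3 can go in column 5.
  r4c5 is out (row 4 already has a 3).
  So the only cell in column 5 that can hold 3 is r3c5.
  So r3c5 = 3.
For r2c3:
  Consider where 8 can go in column 3.
  r3c3 is out (row 3 already has a 8).
  r4c3 is out (box 4 already has a 8).
  r5c3 is out (row 5 already has a 8).
  r6c3 is out (row 6 already has a 8).
  r9c3 is out (row 9 already has a 8).
  So the only cell in column 3 that can hold 8 is r2c3.
  So r2c3 = 8.
For r1c7:
  Consider where 8 can go in column 7.
  r8c7 is out (row 8 already has a 8).
  So the only cell in column 7 that can hold 8 is r1c7.
  So r1c7 = 8.

3,8,8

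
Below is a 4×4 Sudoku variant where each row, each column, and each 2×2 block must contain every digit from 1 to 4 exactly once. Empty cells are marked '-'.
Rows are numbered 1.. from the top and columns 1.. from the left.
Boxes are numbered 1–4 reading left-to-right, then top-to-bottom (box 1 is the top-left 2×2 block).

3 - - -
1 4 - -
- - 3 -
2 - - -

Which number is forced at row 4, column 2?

3

Cell row 4, column 2 itself could take any of {1, 3} by direct elimination.
Consider where 3 can go in row 4.
row 4, column 3 is out (column 3 already has a 3).
row 4, column 4 is out (box 4 already has a 3).
So the only cell in row 4 that can hold 3 is row 4, column 2.
Therefore row 4, column 2 = 3.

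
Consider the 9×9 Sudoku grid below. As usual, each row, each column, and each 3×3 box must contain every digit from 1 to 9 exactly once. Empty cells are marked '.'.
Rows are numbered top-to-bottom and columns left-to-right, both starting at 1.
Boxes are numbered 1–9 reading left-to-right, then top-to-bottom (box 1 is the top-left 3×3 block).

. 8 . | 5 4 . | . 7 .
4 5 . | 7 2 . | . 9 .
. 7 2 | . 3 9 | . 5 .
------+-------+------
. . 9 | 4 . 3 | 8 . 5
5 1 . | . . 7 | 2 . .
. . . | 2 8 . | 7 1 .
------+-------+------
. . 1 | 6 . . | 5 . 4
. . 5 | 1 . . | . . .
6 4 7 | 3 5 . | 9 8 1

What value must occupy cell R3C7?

Cell R3C7 itself could take any of {1, 4, 6} by direct elimination.
Consider where 4 can go in row 3.
R3C1 is out (column 1 already has a 4).
R3C4 is out (column 4 already has a 4).
R3C9 is out (column 9 already has a 4).
So the only cell in row 3 that can hold 4 is R3C7.
Therefore R3C7 = 4.

4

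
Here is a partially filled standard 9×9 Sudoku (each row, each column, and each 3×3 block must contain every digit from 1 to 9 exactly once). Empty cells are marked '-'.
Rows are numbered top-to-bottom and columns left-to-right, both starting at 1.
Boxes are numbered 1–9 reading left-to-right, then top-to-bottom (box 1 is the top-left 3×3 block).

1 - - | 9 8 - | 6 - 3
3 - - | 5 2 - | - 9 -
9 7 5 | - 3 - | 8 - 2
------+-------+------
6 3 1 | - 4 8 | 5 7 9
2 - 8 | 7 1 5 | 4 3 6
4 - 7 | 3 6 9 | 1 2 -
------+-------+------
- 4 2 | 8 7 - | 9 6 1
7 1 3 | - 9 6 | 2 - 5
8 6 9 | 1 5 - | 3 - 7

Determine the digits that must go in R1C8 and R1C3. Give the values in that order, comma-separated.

For R1C8:
  Consider where 5 can go in box 3.
  R2C7 is out (row 2 already has a 5).
  R2C9 is out (row 2 already has a 5).
  R3C8 is out (row 3 already has a 5).
  So the only cell in box 3 that can hold 5 is R1C8.
  So R1C8 = 5.
For R1C3:
  Row 1 already contains {1, 3, 6, 8, 9}.
  Column 3 already contains {1, 2, 3, 5, 7, 8, 9}.
  Its 3×3 block (box 1) already contains {1, 3, 5, 7, 9}.
  The only value from 1–9 not eliminated is 4, so R1C3 = 4.

5,4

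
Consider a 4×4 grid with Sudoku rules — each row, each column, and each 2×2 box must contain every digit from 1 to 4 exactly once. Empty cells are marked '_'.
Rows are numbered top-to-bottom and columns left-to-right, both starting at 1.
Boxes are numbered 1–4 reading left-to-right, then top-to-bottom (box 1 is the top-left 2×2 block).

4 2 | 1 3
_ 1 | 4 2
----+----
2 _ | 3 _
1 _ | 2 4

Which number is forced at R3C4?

Row 3 already contains {2, 3}.
Column 4 already contains {2, 3, 4}.
Its 2×2 block (box 4) already contains {2, 3, 4}.
The only value from 1–4 not eliminated is 1, so R3C4 = 1.

1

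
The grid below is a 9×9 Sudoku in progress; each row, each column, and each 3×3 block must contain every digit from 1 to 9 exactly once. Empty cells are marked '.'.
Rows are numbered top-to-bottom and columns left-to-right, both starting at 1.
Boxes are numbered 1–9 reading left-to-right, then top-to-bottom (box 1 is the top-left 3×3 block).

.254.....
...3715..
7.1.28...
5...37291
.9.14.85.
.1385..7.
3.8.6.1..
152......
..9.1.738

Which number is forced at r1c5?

9

Row 1 already contains {2, 4, 5}.
Column 5 already contains {1, 2, 3, 4, 5, 6, 7}.
Its 3×3 block (box 2) already contains {1, 2, 3, 4, 7, 8}.
The only value from 1–9 not eliminated is 9, so r1c5 = 9.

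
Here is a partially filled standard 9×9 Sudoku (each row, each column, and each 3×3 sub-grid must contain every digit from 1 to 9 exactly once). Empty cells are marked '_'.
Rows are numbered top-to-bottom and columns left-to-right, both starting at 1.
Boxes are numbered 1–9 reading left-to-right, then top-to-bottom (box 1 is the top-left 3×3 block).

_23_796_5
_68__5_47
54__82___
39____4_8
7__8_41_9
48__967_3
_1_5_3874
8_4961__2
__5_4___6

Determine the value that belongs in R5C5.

3

Cell R5C5 itself could take any of {2, 3, 5} by direct elimination.
Consider where 3 can go in box 5.
R4C4 is out (row 4 already has a 3).
R4C5 is out (row 4 already has a 3).
R4C6 is out (row 4 already has a 3).
R6C4 is out (row 6 already has a 3).
So the only cell in box 5 that can hold 3 is R5C5.
Therefore R5C5 = 3.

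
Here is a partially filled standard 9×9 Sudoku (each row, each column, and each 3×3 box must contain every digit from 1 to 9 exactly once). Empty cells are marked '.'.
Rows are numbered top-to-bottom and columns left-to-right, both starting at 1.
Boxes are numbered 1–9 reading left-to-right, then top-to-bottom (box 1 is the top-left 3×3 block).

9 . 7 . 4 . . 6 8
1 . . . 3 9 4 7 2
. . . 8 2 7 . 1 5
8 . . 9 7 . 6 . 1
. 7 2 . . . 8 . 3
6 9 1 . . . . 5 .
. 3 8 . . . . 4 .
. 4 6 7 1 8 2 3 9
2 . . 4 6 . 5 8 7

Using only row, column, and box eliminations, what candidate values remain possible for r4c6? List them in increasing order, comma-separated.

Row 4 already contains {1, 6, 7, 8, 9}.
Column 6 already contains {7, 8, 9}.
Its 3×3 block (box 5) already contains {7, 9}.
Removing those from 1–9 leaves {2, 3, 4, 5} as the candidates for r4c6.

2,3,4,5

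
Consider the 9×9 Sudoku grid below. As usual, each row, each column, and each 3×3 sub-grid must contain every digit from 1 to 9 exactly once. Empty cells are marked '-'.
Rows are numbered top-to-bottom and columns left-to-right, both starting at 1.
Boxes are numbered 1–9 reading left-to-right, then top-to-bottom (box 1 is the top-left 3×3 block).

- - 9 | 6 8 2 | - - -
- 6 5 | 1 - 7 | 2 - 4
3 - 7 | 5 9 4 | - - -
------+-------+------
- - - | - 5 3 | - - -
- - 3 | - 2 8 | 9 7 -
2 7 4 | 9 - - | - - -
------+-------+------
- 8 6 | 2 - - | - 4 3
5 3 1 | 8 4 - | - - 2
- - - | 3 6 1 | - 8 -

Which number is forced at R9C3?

Row 9 already contains {1, 3, 6, 8}.
Column 3 already contains {1, 3, 4, 5, 6, 7, 9}.
Its 3×3 block (box 7) already contains {1, 3, 5, 6, 8}.
The only value from 1–9 not eliminated is 2, so R9C3 = 2.

2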